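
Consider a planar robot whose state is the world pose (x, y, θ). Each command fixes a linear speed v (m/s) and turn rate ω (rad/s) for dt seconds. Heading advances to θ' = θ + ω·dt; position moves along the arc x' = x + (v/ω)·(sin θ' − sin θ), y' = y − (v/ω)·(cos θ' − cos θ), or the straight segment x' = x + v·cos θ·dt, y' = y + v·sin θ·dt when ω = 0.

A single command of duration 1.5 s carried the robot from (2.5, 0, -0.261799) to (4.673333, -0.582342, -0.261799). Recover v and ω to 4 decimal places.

Δθ = -0.261799 − -0.261799 = 0.000000
ω = Δθ/dt = 0.000000/1.5 = 0.0000
ω = 0 → v = (Δx·cos θ + Δy·sin θ)/dt = 1.5000

v = 1.5000, ω = 0.0000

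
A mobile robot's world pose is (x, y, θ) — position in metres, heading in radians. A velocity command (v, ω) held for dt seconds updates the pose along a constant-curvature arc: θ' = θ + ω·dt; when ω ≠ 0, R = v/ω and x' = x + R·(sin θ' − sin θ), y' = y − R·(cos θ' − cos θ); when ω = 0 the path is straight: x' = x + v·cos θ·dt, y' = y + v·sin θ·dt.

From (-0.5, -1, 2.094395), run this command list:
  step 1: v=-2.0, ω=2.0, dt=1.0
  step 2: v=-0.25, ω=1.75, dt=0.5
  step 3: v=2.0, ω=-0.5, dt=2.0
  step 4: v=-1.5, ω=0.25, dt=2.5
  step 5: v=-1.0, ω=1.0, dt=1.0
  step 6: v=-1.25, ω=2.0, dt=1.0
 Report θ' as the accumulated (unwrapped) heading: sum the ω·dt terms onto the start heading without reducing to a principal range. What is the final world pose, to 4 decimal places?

(0.4608, -0.7627, 7.5944)

step 1: θ'=4.0944 (R=-1.0000) → pose (1.1811, -1.0794, 4.0944)
step 2: θ'=4.9694 (R=-0.1429) → pose (1.2028, -0.9603, 4.9694)
step 3: θ'=3.9694 (R=-4.0000) → pose (0.2800, -4.6830, 3.9694)
step 4: θ'=4.5944 (R=-6.0000) → pose (1.8196, -1.3304, 4.5944)
step 5: θ'=5.5944 (R=-1.0000) → pose (1.4621, -0.4407, 5.5944)
step 6: θ'=7.5944 (R=-0.6250) → pose (0.4608, -0.7627, 7.5944)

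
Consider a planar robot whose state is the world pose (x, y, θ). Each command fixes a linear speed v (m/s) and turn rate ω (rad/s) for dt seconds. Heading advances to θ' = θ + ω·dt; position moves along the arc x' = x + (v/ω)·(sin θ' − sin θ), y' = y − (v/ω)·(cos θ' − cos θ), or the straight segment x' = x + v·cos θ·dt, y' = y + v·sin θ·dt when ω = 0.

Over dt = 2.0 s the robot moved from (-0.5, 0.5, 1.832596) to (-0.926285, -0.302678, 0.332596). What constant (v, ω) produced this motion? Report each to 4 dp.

Δθ = 0.332596 − 1.832596 = -1.500000
ω = Δθ/dt = -1.500000/2.0 = -0.7500
R = −Δy/(cos θ' − cos θ) = 0.6667
v = R·ω = 0.6667·-0.7500 = -0.5000

v = -0.5000, ω = -0.7500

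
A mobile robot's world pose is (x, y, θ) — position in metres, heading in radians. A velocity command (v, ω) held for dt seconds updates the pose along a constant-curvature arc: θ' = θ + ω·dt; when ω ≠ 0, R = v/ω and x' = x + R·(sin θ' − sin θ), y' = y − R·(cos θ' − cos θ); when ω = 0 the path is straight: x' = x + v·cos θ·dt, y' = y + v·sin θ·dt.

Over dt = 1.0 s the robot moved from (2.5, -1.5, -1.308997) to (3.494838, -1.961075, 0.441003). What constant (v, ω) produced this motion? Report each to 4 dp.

v = 1.2500, ω = 1.7500

Δθ = 0.441003 − -1.308997 = 1.750000
ω = Δθ/dt = 1.750000/1.0 = 1.7500
R = Δx/(sin θ' − sin θ) = 0.7143
v = R·ω = 0.7143·1.7500 = 1.2500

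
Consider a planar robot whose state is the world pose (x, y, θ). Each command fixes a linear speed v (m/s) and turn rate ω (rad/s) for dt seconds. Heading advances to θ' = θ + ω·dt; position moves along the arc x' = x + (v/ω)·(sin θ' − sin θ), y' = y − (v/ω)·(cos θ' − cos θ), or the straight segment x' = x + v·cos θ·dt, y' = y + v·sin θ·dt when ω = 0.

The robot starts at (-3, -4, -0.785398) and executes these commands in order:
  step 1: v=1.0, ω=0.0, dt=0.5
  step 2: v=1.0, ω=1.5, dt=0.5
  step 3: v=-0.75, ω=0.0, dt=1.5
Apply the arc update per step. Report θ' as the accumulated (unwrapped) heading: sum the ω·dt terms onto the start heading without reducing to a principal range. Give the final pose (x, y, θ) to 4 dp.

step 1: θ'=-0.7854 (straight) → pose (-2.6464, -4.3536, -0.7854)
step 2: θ'=-0.0354 (R=0.6667) → pose (-2.1986, -4.5484, -0.0354)
step 3: θ'=-0.0354 (straight) → pose (-3.3229, -4.5086, -0.0354)

(-3.3229, -4.5086, -0.0354)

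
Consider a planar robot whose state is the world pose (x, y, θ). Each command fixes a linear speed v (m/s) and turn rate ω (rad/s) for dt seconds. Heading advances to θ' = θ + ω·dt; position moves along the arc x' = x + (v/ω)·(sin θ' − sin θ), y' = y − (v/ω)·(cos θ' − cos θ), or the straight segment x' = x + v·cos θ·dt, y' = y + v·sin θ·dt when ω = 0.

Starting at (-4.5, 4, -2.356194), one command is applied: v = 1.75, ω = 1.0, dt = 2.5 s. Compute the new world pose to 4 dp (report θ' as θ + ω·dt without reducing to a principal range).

(-3.0118, 1.0306, 0.1438)

θ' = -2.3562 + 1.0·2.5 = 0.1438
R = v/ω = 1.75/1.0 = 1.7500
x' = -4.5 + 1.7500·(sin 0.1438 − sin -2.3562) = -3.0118
y' = 4 − 1.7500·(cos 0.1438 − cos -2.3562) = 1.0306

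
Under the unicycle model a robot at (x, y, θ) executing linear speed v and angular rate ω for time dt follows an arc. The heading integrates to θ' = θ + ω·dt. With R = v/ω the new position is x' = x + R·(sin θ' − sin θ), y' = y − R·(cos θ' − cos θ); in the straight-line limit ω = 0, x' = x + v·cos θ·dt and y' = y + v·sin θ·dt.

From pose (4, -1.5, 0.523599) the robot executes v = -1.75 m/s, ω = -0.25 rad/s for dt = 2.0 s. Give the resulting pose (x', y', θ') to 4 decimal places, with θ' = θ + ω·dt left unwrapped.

θ' = 0.5236 + -0.25·2.0 = 0.0236
R = v/ω = -1.75/-0.25 = 7.0000
x' = 4 + 7.0000·(sin 0.0236 − sin 0.5236) = 0.6652
y' = -1.5 − 7.0000·(cos 0.0236 − cos 0.5236) = -2.4359

(0.6652, -2.4359, 0.0236)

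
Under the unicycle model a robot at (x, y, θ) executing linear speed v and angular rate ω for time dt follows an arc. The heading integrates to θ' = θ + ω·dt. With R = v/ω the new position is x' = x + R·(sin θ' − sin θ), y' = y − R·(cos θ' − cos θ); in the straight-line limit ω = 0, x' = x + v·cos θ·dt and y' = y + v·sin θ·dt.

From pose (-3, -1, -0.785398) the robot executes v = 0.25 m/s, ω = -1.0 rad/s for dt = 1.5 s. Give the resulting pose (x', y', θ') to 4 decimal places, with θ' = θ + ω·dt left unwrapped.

θ' = -0.7854 + -1.0·1.5 = -2.2854
R = v/ω = 0.25/-1.0 = -0.2500
x' = -3 + -0.2500·(sin -2.2854 − sin -0.7854) = -2.9879
y' = -1 − -0.2500·(cos -2.2854 − cos -0.7854) = -1.3406

(-2.9879, -1.3406, -2.2854)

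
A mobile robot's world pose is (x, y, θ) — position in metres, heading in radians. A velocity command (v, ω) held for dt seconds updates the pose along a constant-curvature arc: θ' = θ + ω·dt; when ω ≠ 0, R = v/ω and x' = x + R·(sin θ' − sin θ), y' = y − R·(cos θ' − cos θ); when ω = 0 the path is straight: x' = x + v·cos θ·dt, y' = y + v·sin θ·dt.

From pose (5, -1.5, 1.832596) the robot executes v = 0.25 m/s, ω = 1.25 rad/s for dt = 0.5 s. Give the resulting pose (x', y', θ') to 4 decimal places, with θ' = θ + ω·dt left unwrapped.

(4.9332, -1.3968, 2.4576)

θ' = 1.8326 + 1.25·0.5 = 2.4576
R = v/ω = 0.25/1.25 = 0.2000
x' = 5 + 0.2000·(sin 2.4576 − sin 1.8326) = 4.9332
y' = -1.5 − 0.2000·(cos 2.4576 − cos 1.8326) = -1.3968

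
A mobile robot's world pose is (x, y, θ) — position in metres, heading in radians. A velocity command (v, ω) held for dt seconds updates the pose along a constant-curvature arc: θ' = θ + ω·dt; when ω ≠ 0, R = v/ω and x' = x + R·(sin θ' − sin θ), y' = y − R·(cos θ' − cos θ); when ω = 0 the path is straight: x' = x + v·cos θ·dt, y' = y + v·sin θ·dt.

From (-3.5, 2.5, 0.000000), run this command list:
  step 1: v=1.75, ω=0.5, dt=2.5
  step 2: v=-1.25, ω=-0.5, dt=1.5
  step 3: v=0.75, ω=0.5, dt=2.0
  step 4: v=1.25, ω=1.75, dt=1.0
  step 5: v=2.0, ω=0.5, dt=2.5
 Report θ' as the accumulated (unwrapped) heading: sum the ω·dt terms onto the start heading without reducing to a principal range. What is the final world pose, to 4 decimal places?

step 1: θ'=1.2500 (R=3.5000) → pose (-0.1786, 4.8964, 1.2500)
step 2: θ'=0.5000 (R=2.5000) → pose (-1.3525, 3.4907, 0.5000)
step 3: θ'=1.5000 (R=1.5000) → pose (-0.5753, 4.7010, 1.5000)
step 4: θ'=3.2500 (R=0.7143) → pose (-1.3651, 5.4616, 3.2500)
step 5: θ'=4.5000 (R=4.0000) → pose (-4.8425, 2.3283, 4.5000)

(-4.8425, 2.3283, 4.5000)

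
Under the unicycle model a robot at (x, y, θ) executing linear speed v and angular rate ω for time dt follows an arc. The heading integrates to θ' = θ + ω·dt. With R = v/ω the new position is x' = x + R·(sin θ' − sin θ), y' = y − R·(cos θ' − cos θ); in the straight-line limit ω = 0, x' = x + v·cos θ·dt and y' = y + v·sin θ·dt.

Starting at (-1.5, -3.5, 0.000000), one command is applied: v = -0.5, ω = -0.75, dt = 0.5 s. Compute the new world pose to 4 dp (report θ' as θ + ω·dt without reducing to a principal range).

θ' = 0.0000 + -0.75·0.5 = -0.3750
R = v/ω = -0.5/-0.75 = 0.6667
x' = -1.5 + 0.6667·(sin -0.3750 − sin 0.0000) = -1.7442
y' = -3.5 − 0.6667·(cos -0.3750 − cos 0.0000) = -3.4537

(-1.7442, -3.4537, -0.3750)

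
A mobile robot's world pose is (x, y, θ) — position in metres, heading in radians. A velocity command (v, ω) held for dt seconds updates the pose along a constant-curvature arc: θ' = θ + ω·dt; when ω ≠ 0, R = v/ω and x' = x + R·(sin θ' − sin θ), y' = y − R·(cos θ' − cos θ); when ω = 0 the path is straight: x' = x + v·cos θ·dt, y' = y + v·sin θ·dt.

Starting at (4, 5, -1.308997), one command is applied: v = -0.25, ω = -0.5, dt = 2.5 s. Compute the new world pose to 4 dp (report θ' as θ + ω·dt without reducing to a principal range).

(4.2079, 5.5469, -2.5590)

θ' = -1.3090 + -0.5·2.5 = -2.5590
R = v/ω = -0.25/-0.5 = 0.5000
x' = 4 + 0.5000·(sin -2.5590 − sin -1.3090) = 4.2079
y' = 5 − 0.5000·(cos -2.5590 − cos -1.3090) = 5.5469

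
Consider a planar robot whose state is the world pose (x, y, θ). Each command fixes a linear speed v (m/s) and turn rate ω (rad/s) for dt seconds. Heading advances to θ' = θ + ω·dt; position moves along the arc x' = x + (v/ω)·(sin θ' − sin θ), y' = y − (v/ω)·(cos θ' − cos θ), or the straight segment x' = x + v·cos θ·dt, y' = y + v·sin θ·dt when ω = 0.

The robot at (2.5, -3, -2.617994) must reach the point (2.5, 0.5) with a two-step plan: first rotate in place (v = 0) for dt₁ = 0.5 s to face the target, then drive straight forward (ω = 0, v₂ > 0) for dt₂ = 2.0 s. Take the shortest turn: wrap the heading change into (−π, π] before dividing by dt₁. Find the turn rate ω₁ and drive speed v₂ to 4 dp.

ω₁ = -4.1888, v₂ = 1.7500

heading to target = atan2(0.5−-3, 2.5−2.5) = 1.5708
Δθ = wrap(1.5708 − -2.6180) = -2.0944; ω₁ = Δθ/dt₁ = -4.1888
distance = √((2.5−2.5)² + (0.5−-3)²) = 3.5000; v₂ = distance/dt₂ = 1.7500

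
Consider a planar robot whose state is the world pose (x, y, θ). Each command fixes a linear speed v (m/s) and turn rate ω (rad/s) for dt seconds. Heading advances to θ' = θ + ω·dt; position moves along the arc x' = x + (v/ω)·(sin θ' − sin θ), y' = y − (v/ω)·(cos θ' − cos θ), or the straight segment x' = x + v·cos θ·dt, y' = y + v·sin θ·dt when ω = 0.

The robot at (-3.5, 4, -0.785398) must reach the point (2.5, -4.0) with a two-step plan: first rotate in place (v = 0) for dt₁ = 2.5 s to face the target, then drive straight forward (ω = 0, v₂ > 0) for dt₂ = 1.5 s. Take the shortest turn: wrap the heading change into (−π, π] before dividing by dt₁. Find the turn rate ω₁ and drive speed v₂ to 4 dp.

ω₁ = -0.0568, v₂ = 6.6667

heading to target = atan2(-4−4, 2.5−-3.5) = -0.9273
Δθ = wrap(-0.9273 − -0.7854) = -0.1419; ω₁ = Δθ/dt₁ = -0.0568
distance = √((2.5−-3.5)² + (-4−4)²) = 10.0000; v₂ = distance/dt₂ = 6.6667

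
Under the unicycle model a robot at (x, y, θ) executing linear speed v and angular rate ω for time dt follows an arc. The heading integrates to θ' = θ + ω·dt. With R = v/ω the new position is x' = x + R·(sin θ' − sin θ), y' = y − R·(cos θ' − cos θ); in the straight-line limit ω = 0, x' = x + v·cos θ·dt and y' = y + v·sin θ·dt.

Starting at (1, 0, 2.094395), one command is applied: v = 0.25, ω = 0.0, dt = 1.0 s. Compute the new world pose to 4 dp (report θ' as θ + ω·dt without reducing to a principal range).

θ' = 2.0944 + 0.0·1.0 = 2.0944
ω = 0 → straight: x' = 1 + 0.25·cos(2.0944)·1.0 = 0.8750
y' = 0 + 0.25·sin(2.0944)·1.0 = 0.2165

(0.8750, 0.2165, 2.0944)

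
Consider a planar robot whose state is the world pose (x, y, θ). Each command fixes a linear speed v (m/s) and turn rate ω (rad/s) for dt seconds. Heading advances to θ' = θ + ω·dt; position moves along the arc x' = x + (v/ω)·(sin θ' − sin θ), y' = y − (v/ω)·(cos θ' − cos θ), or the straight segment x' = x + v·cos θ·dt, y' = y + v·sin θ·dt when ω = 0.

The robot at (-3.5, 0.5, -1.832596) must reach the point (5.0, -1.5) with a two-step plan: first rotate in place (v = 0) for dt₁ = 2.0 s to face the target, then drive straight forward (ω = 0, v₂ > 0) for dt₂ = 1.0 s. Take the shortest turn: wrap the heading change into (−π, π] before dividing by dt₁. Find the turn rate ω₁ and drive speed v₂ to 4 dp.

heading to target = atan2(-1.5−0.5, 5−-3.5) = -0.2311
Δθ = wrap(-0.2311 − -1.8326) = 1.6015; ω₁ = Δθ/dt₁ = 0.8008
distance = √((5−-3.5)² + (-1.5−0.5)²) = 8.7321; v₂ = distance/dt₂ = 8.7321

ω₁ = 0.8008, v₂ = 8.7321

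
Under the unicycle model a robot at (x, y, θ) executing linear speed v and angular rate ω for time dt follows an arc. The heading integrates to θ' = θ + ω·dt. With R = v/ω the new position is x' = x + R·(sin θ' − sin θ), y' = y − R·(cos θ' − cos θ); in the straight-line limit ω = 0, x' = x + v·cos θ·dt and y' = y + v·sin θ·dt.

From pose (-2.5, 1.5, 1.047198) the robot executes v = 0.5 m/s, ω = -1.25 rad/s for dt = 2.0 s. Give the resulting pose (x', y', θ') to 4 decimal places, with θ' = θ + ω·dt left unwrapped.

(-1.7564, 1.3471, -1.4528)

θ' = 1.0472 + -1.25·2.0 = -1.4528
R = v/ω = 0.5/-1.25 = -0.4000
x' = -2.5 + -0.4000·(sin -1.4528 − sin 1.0472) = -1.7564
y' = 1.5 − -0.4000·(cos -1.4528 − cos 1.0472) = 1.3471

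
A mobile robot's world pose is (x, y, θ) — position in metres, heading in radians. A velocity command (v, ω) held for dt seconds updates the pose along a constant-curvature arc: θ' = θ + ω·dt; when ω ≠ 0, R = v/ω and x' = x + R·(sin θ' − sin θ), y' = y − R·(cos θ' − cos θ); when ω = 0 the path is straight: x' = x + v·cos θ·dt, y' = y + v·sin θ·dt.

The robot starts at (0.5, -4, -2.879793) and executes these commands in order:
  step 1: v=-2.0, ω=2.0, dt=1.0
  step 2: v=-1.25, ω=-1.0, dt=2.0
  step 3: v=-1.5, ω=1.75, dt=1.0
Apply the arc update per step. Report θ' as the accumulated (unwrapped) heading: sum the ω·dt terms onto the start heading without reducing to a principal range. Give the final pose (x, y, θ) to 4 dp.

(2.2048, 0.8011, -1.1298)

step 1: θ'=-0.8798 (R=-1.0000) → pose (1.0118, -2.3968, -0.8798)
step 2: θ'=-2.8798 (R=1.2500) → pose (1.6515, -0.3927, -2.8798)
step 3: θ'=-1.1298 (R=-0.8571) → pose (2.2048, 0.8011, -1.1298)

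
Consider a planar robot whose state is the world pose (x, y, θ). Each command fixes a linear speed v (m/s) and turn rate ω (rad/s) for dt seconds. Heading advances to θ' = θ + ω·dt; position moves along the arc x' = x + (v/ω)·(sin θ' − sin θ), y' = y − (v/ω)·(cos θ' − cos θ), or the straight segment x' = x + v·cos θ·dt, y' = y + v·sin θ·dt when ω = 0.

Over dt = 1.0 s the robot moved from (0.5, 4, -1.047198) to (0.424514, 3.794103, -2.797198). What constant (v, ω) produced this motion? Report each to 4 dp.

Δθ = -2.797198 − -1.047198 = -1.750000
ω = Δθ/dt = -1.750000/1.0 = -1.7500
R = −Δy/(cos θ' − cos θ) = -0.1429
v = R·ω = -0.1429·-1.7500 = 0.2500

v = 0.2500, ω = -1.7500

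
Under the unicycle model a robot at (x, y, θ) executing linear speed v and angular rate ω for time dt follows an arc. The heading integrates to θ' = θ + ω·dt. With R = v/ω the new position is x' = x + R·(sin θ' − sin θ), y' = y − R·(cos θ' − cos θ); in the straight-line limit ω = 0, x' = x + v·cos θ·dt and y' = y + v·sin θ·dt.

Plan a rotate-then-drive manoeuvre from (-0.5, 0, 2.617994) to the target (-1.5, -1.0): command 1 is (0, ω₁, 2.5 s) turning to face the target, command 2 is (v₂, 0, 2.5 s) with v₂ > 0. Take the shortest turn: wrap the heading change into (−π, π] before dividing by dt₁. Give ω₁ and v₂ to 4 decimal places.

ω₁ = 0.5236, v₂ = 0.5657

heading to target = atan2(-1−0, -1.5−-0.5) = -2.3562
Δθ = wrap(-2.3562 − 2.6180) = 1.3090; ω₁ = Δθ/dt₁ = 0.5236
distance = √((-1.5−-0.5)² + (-1−0)²) = 1.4142; v₂ = distance/dt₂ = 0.5657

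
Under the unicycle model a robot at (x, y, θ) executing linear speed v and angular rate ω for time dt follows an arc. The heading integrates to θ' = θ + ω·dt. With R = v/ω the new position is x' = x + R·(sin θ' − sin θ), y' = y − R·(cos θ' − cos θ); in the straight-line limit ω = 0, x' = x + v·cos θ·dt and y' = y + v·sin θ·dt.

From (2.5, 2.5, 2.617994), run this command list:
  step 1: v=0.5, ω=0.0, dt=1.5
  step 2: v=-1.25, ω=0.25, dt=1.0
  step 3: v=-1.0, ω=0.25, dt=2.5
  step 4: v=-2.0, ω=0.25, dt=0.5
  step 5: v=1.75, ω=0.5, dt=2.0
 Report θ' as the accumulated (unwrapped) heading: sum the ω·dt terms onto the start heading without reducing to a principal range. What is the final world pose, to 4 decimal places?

step 1: θ'=2.6180 (straight) → pose (1.8505, 2.8750, 2.6180)
step 2: θ'=2.8680 (R=-5.0000) → pose (2.9995, 2.3911, 2.8680)
step 3: θ'=3.4930 (R=-4.0000) → pose (5.4571, 2.4868, 3.4930)
step 4: θ'=3.6180 (R=-8.0000) → pose (6.3721, 2.8887, 3.6180)
step 5: θ'=4.6180 (R=3.5000) → pose (4.4927, 0.1083, 4.6180)

(4.4927, 0.1083, 4.6180)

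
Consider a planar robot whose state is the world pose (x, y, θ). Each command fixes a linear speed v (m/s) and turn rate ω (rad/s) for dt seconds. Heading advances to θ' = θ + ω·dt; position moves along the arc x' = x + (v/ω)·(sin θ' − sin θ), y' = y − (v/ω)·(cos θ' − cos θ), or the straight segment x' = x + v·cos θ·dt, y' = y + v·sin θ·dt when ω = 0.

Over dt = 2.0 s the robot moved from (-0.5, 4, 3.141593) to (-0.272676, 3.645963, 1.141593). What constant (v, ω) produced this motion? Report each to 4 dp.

Δθ = 1.141593 − 3.141593 = -2.000000
ω = Δθ/dt = -2.000000/2.0 = -1.0000
R = −Δy/(cos θ' − cos θ) = 0.2500
v = R·ω = 0.2500·-1.0000 = -0.2500

v = -0.2500, ω = -1.0000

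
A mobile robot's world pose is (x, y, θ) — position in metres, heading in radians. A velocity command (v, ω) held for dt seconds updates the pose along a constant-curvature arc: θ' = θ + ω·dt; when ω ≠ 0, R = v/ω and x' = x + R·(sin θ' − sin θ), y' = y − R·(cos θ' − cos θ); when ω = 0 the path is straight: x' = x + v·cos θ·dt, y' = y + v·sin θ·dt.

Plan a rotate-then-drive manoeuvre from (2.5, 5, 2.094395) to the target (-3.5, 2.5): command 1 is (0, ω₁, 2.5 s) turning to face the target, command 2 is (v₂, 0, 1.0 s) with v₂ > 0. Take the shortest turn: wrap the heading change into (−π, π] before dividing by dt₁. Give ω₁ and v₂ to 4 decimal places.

ω₁ = 0.5768, v₂ = 6.5000

heading to target = atan2(2.5−5, -3.5−2.5) = -2.7468
Δθ = wrap(-2.7468 − 2.0944) = 1.4420; ω₁ = Δθ/dt₁ = 0.5768
distance = √((-3.5−2.5)² + (2.5−5)²) = 6.5000; v₂ = distance/dt₂ = 6.5000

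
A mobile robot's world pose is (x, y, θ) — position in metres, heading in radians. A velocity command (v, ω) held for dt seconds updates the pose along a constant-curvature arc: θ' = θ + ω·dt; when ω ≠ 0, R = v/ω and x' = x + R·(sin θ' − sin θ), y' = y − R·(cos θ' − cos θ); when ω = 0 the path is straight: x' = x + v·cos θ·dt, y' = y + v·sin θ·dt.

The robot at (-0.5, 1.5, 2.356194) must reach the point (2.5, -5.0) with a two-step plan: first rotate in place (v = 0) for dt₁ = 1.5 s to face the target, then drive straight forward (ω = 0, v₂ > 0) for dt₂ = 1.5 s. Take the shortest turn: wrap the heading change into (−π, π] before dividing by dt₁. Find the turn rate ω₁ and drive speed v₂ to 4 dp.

ω₁ = 1.8591, v₂ = 4.7726

heading to target = atan2(-5−1.5, 2.5−-0.5) = -1.1384
Δθ = wrap(-1.1384 − 2.3562) = 2.7886; ω₁ = Δθ/dt₁ = 1.8591
distance = √((2.5−-0.5)² + (-5−1.5)²) = 7.1589; v₂ = distance/dt₂ = 4.7726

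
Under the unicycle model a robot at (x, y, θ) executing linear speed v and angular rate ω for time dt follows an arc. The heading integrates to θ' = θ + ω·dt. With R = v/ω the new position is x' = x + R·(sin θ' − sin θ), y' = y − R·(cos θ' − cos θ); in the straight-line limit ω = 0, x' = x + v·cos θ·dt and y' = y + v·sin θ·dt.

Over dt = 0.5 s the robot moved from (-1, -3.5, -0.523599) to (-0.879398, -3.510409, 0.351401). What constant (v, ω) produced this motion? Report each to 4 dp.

v = 0.2500, ω = 1.7500

Δθ = 0.351401 − -0.523599 = 0.875000
ω = Δθ/dt = 0.875000/0.5 = 1.7500
R = Δx/(sin θ' − sin θ) = 0.1429
v = R·ω = 0.1429·1.7500 = 0.2500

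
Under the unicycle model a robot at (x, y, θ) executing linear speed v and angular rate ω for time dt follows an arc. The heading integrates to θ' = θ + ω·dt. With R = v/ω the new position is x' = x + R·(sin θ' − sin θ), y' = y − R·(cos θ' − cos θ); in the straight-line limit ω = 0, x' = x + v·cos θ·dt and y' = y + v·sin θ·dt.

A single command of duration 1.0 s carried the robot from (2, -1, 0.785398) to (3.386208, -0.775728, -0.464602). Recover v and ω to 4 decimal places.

v = 1.5000, ω = -1.2500

Δθ = -0.464602 − 0.785398 = -1.250000
ω = Δθ/dt = -1.250000/1.0 = -1.2500
R = Δx/(sin θ' − sin θ) = -1.2000
v = R·ω = -1.2000·-1.2500 = 1.5000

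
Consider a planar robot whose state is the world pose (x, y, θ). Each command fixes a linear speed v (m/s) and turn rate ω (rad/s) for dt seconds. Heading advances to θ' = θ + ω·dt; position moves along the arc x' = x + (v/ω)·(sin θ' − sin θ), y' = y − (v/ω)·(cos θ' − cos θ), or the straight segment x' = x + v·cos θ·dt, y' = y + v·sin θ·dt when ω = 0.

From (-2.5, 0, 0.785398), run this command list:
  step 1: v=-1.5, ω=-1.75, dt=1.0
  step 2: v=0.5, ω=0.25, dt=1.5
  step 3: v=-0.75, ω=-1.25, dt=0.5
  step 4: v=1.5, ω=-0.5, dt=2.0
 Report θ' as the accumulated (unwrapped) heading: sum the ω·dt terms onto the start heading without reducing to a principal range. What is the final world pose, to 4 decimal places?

(-3.9199, -2.9625, -2.2146)

step 1: θ'=-0.9646 (R=0.8571) → pose (-3.8105, 0.1177, -0.9646)
step 2: θ'=-0.5896 (R=2.0000) → pose (-3.2789, -0.4051, -0.5896)
step 3: θ'=-1.2146 (R=0.6000) → pose (-3.5076, -0.1156, -1.2146)
step 4: θ'=-2.2146 (R=-3.0000) → pose (-3.9199, -2.9625, -2.2146)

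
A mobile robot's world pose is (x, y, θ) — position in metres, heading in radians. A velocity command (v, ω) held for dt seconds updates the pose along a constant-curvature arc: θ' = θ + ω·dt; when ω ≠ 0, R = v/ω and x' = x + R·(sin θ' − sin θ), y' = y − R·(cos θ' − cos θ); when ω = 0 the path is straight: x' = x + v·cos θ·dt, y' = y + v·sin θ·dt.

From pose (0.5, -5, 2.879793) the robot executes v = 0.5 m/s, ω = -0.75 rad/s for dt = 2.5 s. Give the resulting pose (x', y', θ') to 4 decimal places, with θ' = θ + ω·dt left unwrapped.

(0.1098, -3.9985, 1.0048)

θ' = 2.8798 + -0.75·2.5 = 1.0048
R = v/ω = 0.5/-0.75 = -0.6667
x' = 0.5 + -0.6667·(sin 1.0048 − sin 2.8798) = 0.1098
y' = -5 − -0.6667·(cos 1.0048 − cos 2.8798) = -3.9985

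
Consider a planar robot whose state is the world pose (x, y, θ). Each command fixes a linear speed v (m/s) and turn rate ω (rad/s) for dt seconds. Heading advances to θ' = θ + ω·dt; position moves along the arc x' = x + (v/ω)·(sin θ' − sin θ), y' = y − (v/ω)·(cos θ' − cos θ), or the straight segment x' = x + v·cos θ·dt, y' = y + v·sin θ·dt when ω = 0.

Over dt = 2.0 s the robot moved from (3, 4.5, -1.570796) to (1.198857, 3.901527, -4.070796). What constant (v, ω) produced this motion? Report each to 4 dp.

Δθ = -4.070796 − -1.570796 = -2.500000
ω = Δθ/dt = -2.500000/2.0 = -1.2500
R = Δx/(sin θ' − sin θ) = -1.0000
v = R·ω = -1.0000·-1.2500 = 1.2500

v = 1.2500, ω = -1.2500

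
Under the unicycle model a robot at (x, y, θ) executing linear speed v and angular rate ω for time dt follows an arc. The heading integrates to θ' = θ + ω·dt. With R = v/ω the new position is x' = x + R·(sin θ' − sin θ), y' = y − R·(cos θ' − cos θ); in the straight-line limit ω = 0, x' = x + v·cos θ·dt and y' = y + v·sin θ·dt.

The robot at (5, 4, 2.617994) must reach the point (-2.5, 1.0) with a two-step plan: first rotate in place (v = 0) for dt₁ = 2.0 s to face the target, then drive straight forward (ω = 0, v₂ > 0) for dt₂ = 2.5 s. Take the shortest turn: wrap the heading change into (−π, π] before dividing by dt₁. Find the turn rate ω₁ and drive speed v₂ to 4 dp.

heading to target = atan2(1−4, -2.5−5) = -2.7611
Δθ = wrap(-2.7611 − 2.6180) = 0.9041; ω₁ = Δθ/dt₁ = 0.4521
distance = √((-2.5−5)² + (1−4)²) = 8.0777; v₂ = distance/dt₂ = 3.2311

ω₁ = 0.4521, v₂ = 3.2311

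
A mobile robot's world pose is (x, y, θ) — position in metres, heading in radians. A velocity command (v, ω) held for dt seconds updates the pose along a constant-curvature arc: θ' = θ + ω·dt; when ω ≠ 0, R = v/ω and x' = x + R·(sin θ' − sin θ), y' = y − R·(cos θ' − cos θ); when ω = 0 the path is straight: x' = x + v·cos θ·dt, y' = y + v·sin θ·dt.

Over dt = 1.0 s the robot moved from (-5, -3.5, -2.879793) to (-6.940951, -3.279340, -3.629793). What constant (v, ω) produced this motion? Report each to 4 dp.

Δθ = -3.629793 − -2.879793 = -0.750000
ω = Δθ/dt = -0.750000/1.0 = -0.7500
R = Δx/(sin θ' − sin θ) = -2.6667
v = R·ω = -2.6667·-0.7500 = 2.0000

v = 2.0000, ω = -0.7500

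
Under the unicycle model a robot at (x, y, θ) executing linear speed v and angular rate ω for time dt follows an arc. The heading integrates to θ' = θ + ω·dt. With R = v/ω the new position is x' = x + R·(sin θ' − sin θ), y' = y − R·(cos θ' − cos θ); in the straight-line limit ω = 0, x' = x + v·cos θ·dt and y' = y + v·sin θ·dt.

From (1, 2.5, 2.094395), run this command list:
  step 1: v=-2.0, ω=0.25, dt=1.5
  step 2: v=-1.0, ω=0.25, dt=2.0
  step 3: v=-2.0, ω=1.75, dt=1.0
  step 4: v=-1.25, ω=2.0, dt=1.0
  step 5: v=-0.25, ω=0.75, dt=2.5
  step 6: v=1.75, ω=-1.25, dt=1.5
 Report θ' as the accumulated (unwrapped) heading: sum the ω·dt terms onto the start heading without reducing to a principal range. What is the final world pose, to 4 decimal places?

(5.5383, 2.8117, 6.7194)

step 1: θ'=2.4694 (R=-8.0000) → pose (2.9465, 0.2404, 2.4694)
step 2: θ'=2.9694 (R=-4.0000) → pose (4.7520, -0.5707, 2.9694)
step 3: θ'=4.7194 (R=-1.1429) → pose (6.0906, 0.5633, 4.7194)
step 4: θ'=6.7194 (R=-0.6250) → pose (5.2016, 1.1254, 6.7194)
step 5: θ'=8.5944 (R=-0.3333) → pose (5.0964, 0.5984, 8.5944)
step 6: θ'=6.7194 (R=-1.4000) → pose (5.5383, 2.8117, 6.7194)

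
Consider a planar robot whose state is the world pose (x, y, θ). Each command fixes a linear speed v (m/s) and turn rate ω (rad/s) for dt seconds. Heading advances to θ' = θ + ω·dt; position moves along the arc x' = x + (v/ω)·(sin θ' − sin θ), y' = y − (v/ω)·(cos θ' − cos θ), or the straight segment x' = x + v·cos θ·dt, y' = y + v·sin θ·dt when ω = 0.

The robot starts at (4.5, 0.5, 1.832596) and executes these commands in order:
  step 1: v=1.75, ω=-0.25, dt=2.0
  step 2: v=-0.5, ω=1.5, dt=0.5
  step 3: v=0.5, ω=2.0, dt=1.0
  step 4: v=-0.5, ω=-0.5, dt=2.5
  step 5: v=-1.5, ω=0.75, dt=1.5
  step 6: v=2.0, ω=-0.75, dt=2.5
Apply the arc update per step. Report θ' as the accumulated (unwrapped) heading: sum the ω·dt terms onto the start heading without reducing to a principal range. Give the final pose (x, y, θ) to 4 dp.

(2.9823, 5.1660, 2.0826)

step 1: θ'=1.3326 (R=-7.0000) → pose (4.4591, 3.9634, 1.3326)
step 2: θ'=2.0826 (R=-0.3333) → pose (4.4924, 3.7215, 2.0826)
step 3: θ'=4.0826 (R=0.2500) → pose (4.0724, 3.7463, 4.0826)
step 4: θ'=2.8326 (R=1.0000) → pose (5.1847, 4.1100, 2.8326)
step 5: θ'=3.9576 (R=-2.0000) → pose (7.2497, 4.6450, 3.9576)
step 6: θ'=2.0826 (R=-2.6667) → pose (2.9823, 5.1660, 2.0826)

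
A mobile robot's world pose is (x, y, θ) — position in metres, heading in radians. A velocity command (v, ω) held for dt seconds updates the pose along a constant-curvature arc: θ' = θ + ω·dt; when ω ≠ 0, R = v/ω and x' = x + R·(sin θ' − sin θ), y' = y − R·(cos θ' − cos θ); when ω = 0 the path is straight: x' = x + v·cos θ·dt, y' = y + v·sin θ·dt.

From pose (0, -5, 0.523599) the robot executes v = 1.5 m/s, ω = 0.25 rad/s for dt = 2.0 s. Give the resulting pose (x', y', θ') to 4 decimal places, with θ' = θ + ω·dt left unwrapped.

θ' = 0.5236 + 0.25·2.0 = 1.0236
R = v/ω = 1.5/0.25 = 6.0000
x' = 0 + 6.0000·(sin 1.0236 − sin 0.5236) = 2.1239
y' = -5 − 6.0000·(cos 1.0236 − cos 0.5236) = -2.9256

(2.1239, -2.9256, 1.0236)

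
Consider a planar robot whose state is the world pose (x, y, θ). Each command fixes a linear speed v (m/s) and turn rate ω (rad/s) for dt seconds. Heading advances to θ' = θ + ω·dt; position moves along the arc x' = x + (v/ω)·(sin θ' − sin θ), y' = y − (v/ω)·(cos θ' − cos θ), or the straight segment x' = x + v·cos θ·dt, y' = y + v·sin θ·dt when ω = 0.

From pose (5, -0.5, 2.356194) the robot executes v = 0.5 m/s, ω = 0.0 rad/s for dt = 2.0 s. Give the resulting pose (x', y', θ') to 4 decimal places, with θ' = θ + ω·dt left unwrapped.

(4.2929, 0.2071, 2.3562)

θ' = 2.3562 + 0.0·2.0 = 2.3562
ω = 0 → straight: x' = 5 + 0.5·cos(2.3562)·2.0 = 4.2929
y' = -0.5 + 0.5·sin(2.3562)·2.0 = 0.2071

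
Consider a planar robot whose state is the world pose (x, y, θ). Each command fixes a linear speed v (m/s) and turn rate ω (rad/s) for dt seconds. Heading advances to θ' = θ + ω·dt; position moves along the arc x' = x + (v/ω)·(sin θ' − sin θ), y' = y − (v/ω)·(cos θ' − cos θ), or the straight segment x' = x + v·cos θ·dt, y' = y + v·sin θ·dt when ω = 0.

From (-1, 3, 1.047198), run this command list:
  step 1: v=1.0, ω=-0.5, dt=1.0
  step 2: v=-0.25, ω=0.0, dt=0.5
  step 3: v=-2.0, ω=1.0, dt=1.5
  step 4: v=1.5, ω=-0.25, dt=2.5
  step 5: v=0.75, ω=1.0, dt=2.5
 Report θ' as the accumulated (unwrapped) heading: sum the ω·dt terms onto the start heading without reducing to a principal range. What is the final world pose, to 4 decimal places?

(-3.0235, 5.3015, 3.9222)

step 1: θ'=0.5472 (R=-2.0000) → pose (-0.3085, 3.7080, 0.5472)
step 2: θ'=0.5472 (straight) → pose (-0.4153, 3.6429, 0.5472)
step 3: θ'=2.0472 (R=-2.0000) → pose (-1.1520, 1.0178, 2.0472)
step 4: θ'=1.4222 (R=-6.0000) → pose (-1.7540, 4.6576, 1.4222)
step 5: θ'=3.9222 (R=0.7500) → pose (-3.0235, 5.3015, 3.9222)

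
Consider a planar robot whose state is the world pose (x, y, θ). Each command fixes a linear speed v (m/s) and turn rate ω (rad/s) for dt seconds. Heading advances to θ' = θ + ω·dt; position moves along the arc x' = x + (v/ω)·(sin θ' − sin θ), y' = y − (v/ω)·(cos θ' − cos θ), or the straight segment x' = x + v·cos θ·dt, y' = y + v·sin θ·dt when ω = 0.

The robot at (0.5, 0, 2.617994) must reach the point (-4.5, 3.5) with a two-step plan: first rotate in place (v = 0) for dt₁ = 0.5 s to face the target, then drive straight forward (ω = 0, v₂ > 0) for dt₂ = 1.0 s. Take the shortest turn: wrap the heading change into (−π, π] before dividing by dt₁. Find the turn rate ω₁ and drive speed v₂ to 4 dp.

heading to target = atan2(3.5−0, -4.5−0.5) = 2.5309
Δθ = wrap(2.5309 − 2.6180) = -0.0871; ω₁ = Δθ/dt₁ = -0.1743
distance = √((-4.5−0.5)² + (3.5−0)²) = 6.1033; v₂ = distance/dt₂ = 6.1033

ω₁ = -0.1743, v₂ = 6.1033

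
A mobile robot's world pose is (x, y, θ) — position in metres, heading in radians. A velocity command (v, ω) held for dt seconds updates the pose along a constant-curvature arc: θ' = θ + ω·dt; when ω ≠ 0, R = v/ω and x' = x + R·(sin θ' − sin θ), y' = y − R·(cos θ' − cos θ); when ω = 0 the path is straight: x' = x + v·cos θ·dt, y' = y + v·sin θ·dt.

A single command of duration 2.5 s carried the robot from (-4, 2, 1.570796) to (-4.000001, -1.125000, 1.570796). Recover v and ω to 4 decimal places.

Δθ = 1.570796 − 1.570796 = 0.000000
ω = Δθ/dt = 0.000000/2.5 = 0.0000
ω = 0 → v = (Δx·cos θ + Δy·sin θ)/dt = -1.2500

v = -1.2500, ω = 0.0000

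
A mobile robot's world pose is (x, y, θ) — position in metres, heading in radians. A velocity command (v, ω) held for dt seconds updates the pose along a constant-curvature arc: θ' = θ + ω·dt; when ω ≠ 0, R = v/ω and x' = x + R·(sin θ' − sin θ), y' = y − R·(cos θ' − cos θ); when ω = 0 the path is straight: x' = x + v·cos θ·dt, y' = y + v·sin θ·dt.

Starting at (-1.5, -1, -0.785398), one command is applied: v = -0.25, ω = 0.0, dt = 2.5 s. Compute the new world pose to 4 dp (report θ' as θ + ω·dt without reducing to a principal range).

(-1.9419, -0.5581, -0.7854)

θ' = -0.7854 + 0.0·2.5 = -0.7854
ω = 0 → straight: x' = -1.5 + -0.25·cos(-0.7854)·2.5 = -1.9419
y' = -1 + -0.25·sin(-0.7854)·2.5 = -0.5581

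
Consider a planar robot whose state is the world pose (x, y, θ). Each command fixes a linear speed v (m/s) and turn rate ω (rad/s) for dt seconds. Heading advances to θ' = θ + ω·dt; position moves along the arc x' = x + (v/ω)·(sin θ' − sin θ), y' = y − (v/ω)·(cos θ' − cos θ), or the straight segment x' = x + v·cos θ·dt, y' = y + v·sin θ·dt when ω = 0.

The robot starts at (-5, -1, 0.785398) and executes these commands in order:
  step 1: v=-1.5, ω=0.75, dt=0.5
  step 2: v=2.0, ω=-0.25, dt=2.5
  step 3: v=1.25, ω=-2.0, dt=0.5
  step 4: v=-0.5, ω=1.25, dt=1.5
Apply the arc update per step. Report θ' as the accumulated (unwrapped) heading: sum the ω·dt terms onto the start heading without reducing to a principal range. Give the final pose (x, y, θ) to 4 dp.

step 1: θ'=1.1604 (R=-2.0000) → pose (-5.4197, -1.6163, 1.1604)
step 2: θ'=0.5354 (R=-8.0000) → pose (-2.1655, 2.0725, 0.5354)
step 3: θ'=-0.4646 (R=-0.6250) → pose (-1.5666, 2.0937, -0.4646)
step 4: θ'=1.4104 (R=-0.4000) → pose (-2.1407, 1.8000, 1.4104)

(-2.1407, 1.8000, 1.4104)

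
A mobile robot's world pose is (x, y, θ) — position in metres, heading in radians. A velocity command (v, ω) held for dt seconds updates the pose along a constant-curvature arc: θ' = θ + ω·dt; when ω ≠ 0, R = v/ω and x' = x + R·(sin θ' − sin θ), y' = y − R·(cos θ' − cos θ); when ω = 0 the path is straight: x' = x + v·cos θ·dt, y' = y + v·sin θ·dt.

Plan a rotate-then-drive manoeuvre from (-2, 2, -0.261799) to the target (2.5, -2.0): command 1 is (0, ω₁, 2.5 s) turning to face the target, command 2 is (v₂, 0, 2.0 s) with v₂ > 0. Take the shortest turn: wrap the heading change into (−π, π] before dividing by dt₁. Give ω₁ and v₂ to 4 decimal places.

heading to target = atan2(-2−2, 2.5−-2) = -0.7266
Δθ = wrap(-0.7266 − -0.2618) = -0.4648; ω₁ = Δθ/dt₁ = -0.1859
distance = √((2.5−-2)² + (-2−2)²) = 6.0208; v₂ = distance/dt₂ = 3.0104

ω₁ = -0.1859, v₂ = 3.0104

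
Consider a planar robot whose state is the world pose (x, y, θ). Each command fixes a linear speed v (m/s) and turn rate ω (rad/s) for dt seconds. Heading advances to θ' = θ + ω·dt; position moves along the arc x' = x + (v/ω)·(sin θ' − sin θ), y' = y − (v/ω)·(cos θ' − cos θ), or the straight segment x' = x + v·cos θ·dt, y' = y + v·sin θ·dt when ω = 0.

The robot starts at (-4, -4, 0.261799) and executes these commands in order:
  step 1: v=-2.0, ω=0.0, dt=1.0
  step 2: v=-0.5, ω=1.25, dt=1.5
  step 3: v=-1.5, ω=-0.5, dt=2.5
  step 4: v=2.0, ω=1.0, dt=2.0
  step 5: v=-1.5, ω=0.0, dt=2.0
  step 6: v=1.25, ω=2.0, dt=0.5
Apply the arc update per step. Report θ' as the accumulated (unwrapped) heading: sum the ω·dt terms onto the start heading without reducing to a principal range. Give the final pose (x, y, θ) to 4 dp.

step 1: θ'=0.2618 (straight) → pose (-5.9319, -4.5176, 0.2618)
step 2: θ'=2.1368 (R=-0.4000) → pose (-6.1659, -5.1185, 2.1368)
step 3: θ'=0.8868 (R=3.0000) → pose (-6.3729, -8.6230, 0.8868)
step 4: θ'=2.8868 (R=2.0000) → pose (-7.4190, -5.4238, 2.8868)
step 5: θ'=2.8868 (straight) → pose (-4.5158, -6.1799, 2.8868)
step 6: θ'=3.8868 (R=0.6250) → pose (-5.0972, -6.3254, 3.8868)

(-5.0972, -6.3254, 3.8868)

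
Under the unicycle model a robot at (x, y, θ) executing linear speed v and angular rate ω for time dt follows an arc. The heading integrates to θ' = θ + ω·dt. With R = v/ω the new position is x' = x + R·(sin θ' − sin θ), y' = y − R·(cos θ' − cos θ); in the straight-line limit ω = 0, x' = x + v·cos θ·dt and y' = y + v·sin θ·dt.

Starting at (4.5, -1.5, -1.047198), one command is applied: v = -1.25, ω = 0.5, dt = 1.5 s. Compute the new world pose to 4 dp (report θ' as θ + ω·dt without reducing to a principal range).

θ' = -1.0472 + 0.5·1.5 = -0.2972
R = v/ω = -1.25/0.5 = -2.5000
x' = 4.5 + -2.5000·(sin -0.2972 − sin -1.0472) = 3.0670
y' = -1.5 − -2.5000·(cos -0.2972 − cos -1.0472) = -0.3596

(3.0670, -0.3596, -0.2972)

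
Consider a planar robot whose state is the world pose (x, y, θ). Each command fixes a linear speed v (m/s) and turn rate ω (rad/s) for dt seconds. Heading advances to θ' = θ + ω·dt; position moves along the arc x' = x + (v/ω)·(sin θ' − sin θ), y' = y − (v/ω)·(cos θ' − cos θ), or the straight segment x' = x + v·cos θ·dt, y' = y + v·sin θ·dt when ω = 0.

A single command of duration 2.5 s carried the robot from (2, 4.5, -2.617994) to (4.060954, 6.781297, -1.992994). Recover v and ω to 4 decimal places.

v = -1.2500, ω = 0.2500

Δθ = -1.992994 − -2.617994 = 0.625000
ω = Δθ/dt = 0.625000/2.5 = 0.2500
R = −Δy/(cos θ' − cos θ) = -5.0000
v = R·ω = -5.0000·0.2500 = -1.2500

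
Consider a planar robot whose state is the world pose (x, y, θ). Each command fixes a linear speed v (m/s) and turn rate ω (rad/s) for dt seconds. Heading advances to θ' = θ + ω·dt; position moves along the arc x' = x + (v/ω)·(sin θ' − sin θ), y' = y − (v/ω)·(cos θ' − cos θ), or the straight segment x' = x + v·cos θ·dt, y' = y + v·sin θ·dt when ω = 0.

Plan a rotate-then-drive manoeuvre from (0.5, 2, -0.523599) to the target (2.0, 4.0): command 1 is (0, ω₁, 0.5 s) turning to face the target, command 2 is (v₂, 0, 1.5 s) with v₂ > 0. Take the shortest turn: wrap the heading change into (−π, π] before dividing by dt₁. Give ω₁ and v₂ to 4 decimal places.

heading to target = atan2(4−2, 2−0.5) = 0.9273
Δθ = wrap(0.9273 − -0.5236) = 1.4509; ω₁ = Δθ/dt₁ = 2.9018
distance = √((2−0.5)² + (4−2)²) = 2.5000; v₂ = distance/dt₂ = 1.6667

ω₁ = 2.9018, v₂ = 1.6667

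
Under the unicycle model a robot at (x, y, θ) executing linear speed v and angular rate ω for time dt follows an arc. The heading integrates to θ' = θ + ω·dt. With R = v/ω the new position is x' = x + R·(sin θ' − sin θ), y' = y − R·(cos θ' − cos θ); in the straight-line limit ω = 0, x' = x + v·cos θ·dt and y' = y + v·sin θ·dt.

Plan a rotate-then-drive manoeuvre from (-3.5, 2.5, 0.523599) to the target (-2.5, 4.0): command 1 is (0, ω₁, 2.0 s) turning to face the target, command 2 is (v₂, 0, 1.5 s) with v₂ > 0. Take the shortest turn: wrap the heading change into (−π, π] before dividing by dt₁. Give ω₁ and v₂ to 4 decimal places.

heading to target = atan2(4−2.5, -2.5−-3.5) = 0.9828
Δθ = wrap(0.9828 − 0.5236) = 0.4592; ω₁ = Δθ/dt₁ = 0.2296
distance = √((-2.5−-3.5)² + (4−2.5)²) = 1.8028; v₂ = distance/dt₂ = 1.2019

ω₁ = 0.2296, v₂ = 1.2019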